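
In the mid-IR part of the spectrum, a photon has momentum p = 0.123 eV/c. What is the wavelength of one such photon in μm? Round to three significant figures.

10.1 μm

Convert to SI: p = 0.123 eV/c = 6.5735e-29 kg·m/s.
Apply λ = h/p: λ = 1.008e-5 m.
Converting to μm: λ = 10.08 μm ≈ 10.1 μm.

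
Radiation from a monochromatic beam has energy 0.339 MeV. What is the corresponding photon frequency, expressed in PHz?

8.20e4 PHz

Use h = 6.62607015e-34 J·s, 1 eV = 1.602176634e-19 J.
First convert: E = 0.339 MeV = 5.4314e-14 J.
The photon relation is f = E/h, giving f = 8.197e19 Hz.
Converting to PHz: f = 81970 PHz ≈ 8.20e4 PHz.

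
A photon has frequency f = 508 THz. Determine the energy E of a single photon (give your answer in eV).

Convert to SI: f = 508 THz = 5.08 × 10^14 Hz.
Since E = hf for a photon, E = 3.366 × 10^-19 J.
Converting to eV: E = 2.101 eV ≈ 2.10 eV.

2.10 eV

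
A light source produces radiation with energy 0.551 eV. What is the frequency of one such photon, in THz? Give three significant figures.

133 THz

(h = 6.62607015e-34 J·s, 1 eV = 1.602176634e-19 J.)
In SI units: E = 0.551 eV = 8.8280e-20 J.
Since f = E/h for a photon, f = 1.332e14 Hz.
Converting to THz: f = 133.2 THz ≈ 133 THz.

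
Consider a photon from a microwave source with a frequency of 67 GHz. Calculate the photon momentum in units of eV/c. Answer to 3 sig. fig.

2.77 × 10^-4 eV/c

Take h = 6.62607015 × 10^-34 J·s, c = 2.99792458 × 10^8 m/s, 1 eV = 1.602176634 × 10^-19 J.
First convert: f = 67 GHz = 6.7 × 10^10 Hz.
Since p = hf/c for a photon, p = 1.481 × 10^-31 kg·m/s.
Converting to eV/c: p = 2.771 × 10^-4 eV/c ≈ 2.77 × 10^-4 eV/c.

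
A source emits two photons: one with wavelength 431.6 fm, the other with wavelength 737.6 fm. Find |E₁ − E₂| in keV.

Using E = hc/λ: E₁ = 4.6025 × 10^-13 J, E₂ = 2.6931 × 10^-13 J.
|ΔE| = |4.6025 × 10^-13 − 2.6931 × 10^-13| = 1.91 × 10^-13 J = 1190 keV.

1190 keV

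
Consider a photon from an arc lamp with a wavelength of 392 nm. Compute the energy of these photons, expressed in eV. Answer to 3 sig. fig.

Use h = 6.62607015 × 10^-34 J·s, c = 2.99792458 × 10^8 m/s, 1 eV = 1.602176634 × 10^-19 J.
Convert to SI: λ = 392 nm = 3.92 × 10^-7 m.
For a photon E = hc/λ, so E = 5.067 × 10^-19 J.
Converting to eV: E = 3.163 eV ≈ 3.16 eV.

3.16 eV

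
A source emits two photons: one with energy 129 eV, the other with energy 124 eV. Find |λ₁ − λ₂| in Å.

3.88 Å

Using λ = hc/E: λ₁ = 9.611·10^-9 m, λ₂ = 9.999·10^-9 m.
|Δλ| = |9.611·10^-9 − 9.999·10^-9| = 3.88·10^-10 m = 3.88 Å.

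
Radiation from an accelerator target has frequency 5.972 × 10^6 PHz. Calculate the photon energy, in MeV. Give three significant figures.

Take h = 6.62607015 × 10^-34 J·s, 1 eV = 1.602176634 × 10^-19 J.
First convert: f = 5.972 × 10^6 PHz = 5.972 × 10^21 Hz.
For a photon E = hf, so E = 3.957 × 10^-12 J.
Converting to MeV: E = 24.70 MeV ≈ 24.7 MeV.

24.7 MeV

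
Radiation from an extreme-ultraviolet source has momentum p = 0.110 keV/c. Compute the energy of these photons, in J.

(c = 2.99792458e8 m/s, 1 eV = 1.602176634e-19 J.)
Convert to SI: p = 0.110 keV/c = 5.8787e-26 kg·m/s.
Apply E = pc: E = 1.762e-17 J.
So E ≈ 1.76e-17 J.

1.76e-17 J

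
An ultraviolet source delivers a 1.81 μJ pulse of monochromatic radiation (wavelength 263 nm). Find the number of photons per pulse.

2.40e12 photons

Per-photon energy: E = 7.553e-19 J (from wavelength = 263 nm).
N = E_total / E_photon = 1.81e-6 J / 7.553e-19 J = 2.40e12.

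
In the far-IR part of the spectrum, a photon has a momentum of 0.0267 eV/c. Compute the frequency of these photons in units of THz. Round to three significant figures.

6.46 THz

First convert: p = 0.0267 eV/c = 1.4269 × 10^-29 kg·m/s.
Since f = pc/h for a photon, f = 6.456 × 10^12 Hz.
Converting to THz: f = 6.456 THz ≈ 6.46 THz.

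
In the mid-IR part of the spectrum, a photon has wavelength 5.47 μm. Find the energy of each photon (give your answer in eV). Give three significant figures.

0.227 eV

Take h = 6.62607015e-34 J·s, c = 2.99792458e8 m/s, 1 eV = 1.602176634e-19 J.
In SI units: λ = 5.47 μm = 5.47e-6 m.
Since E = hc/λ for a photon, E = 3.632e-20 J.
Converting to eV: E = 0.2267 eV ≈ 0.227 eV.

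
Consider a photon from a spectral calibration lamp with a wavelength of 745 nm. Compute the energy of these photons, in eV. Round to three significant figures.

1.66 eV

(h = 6.62607015·10^-34 J·s, c = 2.99792458·10^8 m/s, 1 eV = 1.602176634·10^-19 J.)
Convert to SI: λ = 745 nm = 7.45·10^-7 m.
Since E = hc/λ for a photon, E = 2.666·10^-19 J.
Converting to eV: E = 1.664 eV ≈ 1.66 eV.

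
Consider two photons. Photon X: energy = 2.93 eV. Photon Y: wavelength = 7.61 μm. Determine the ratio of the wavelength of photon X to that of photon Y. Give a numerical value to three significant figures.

0.0556

λ_X = 4.232 × 10^-7 m (from energy = 2.93 eV, via λ = hc/E).
λ_Y = 7.610 × 10^-6 m (from wavelength = 7.61 μm, via λ given directly).
Ratio = 4.232 × 10^-7 / 7.610 × 10^-6 = 0.0556.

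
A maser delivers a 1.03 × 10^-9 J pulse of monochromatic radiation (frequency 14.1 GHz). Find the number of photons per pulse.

1.10 × 10^14 photons

Per-photon energy: E = 9.343 × 10^-24 J (from frequency = 14.1 GHz).
N = E_total / E_photon = 1.03 × 10^-9 J / 9.343 × 10^-24 J = 1.10 × 10^14.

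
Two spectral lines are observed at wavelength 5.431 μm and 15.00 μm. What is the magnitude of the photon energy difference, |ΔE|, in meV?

Using E = hc/λ: E₁ = 3.6576 × 10^-20 J, E₂ = 1.3243 × 10^-20 J.
|ΔE| = |3.6576 × 10^-20 − 1.3243 × 10^-20| = 2.33 × 10^-20 J = 146 meV.

146 meV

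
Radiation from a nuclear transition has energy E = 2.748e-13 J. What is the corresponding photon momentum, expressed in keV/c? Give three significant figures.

(c = 2.99792458e8 m/s, 1 eV = 1.602176634e-19 J.)
The photon relation is p = E/c, giving p = 9.166e-22 kg·m/s.
Converting to keV/c: p = 1715 keV/c ≈ 1720 keV/c.

1720 keV/c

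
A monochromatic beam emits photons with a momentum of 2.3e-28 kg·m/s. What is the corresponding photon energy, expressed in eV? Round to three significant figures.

Use c = 2.99792458e8 m/s, 1 eV = 1.602176634e-19 J.
For a photon E = pc, so E = 6.895e-20 J.
Converting to eV: E = 0.4304 eV ≈ 0.430 eV.

0.430 eV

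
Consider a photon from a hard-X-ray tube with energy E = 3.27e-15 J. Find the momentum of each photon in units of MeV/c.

Use c = 2.99792458e8 m/s, 1 eV = 1.602176634e-19 J.
Since p = E/c for a photon, p = 1.091e-23 kg·m/s.
Converting to MeV/c: p = 0.02041 MeV/c ≈ 0.0204 MeV/c.

0.0204 MeV/c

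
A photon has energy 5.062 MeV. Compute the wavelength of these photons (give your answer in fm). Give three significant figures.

Use h = 6.62607015e-34 J·s, c = 2.99792458e8 m/s, 1 eV = 1.602176634e-19 J.
First convert: E = 5.062 MeV = 8.1102e-13 J.
The photon relation is λ = hc/E, giving λ = 2.449e-13 m.
Converting to fm: λ = 244.9 fm ≈ 245 fm.

245 fm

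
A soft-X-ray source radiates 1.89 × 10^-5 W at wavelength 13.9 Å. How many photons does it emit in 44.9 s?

Total energy: E_total = P·t = 1.89 × 10^-5 × 44.9 = 8.486 × 10^-4 J.
Per-photon energy: E = 1.429 × 10^-16 J.
N = E_total / E_photon = 5.94 × 10^12.

5.94 × 10^12 photons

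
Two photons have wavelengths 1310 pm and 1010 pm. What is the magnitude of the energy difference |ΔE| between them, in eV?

Using E = hc/λ: E₁ = 1.516e-16 J, E₂ = 1.967e-16 J.
|ΔE| = |1.516e-16 − 1.967e-16| = 4.50e-17 J = 281 eV.

281 eV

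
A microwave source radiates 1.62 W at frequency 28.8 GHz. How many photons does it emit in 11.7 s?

9.93e23 photons

Total energy: E_total = P·t = 1.62 × 11.7 = 18.95 J.
Per-photon energy: E = 1.908e-23 J.
N = E_total / E_photon = 9.93e23.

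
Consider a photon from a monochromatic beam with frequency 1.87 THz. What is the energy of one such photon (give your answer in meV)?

7.73 meV

First convert: f = 1.87 THz = 1.87e12 Hz.
Apply E = hf: E = 1.239e-21 J.
Converting to meV: E = 7.734 meV ≈ 7.73 meV.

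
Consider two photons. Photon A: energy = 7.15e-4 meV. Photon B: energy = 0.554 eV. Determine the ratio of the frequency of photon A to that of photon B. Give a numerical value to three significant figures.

1.29e-6

f_A = 1.729e8 Hz (from energy = 7.15e-4 meV, via f = E/h).
f_B = 1.340e14 Hz (from energy = 0.554 eV, via f = E/h).
Ratio = 1.729e8 / 1.340e14 = 1.29e-6.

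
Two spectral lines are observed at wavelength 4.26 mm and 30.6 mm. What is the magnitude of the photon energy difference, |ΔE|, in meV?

0.251 meV

Using E = hc/λ: E₁ = 4.663 × 10^-23 J, E₂ = 6.492 × 10^-24 J.
|ΔE| = |4.663 × 10^-23 − 6.492 × 10^-24| = 4.01 × 10^-23 J = 0.251 meV.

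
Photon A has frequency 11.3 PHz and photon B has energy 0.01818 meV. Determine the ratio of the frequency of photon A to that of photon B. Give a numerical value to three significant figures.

f_A = 1.130·10^16 Hz (from frequency = 11.3 PHz, via f given directly).
f_B = 4.396·10^9 Hz (from energy = 0.01818 meV, via f = E/h).
Ratio = 1.130·10^16 / 4.396·10^9 = 2.57·10^6.

2.57·10^6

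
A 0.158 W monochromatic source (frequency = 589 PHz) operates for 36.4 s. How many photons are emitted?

1.47e16 photons

Total energy: E_total = P·t = 0.158 × 36.4 = 5.751 J.
Per-photon energy: E = 3.903e-16 J.
N = E_total / E_photon = 1.47e16.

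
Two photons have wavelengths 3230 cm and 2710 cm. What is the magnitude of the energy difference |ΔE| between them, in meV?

7.37·10^-6 meV

Using E = hc/λ: E₁ = 6.150·10^-27 J, E₂ = 7.330·10^-27 J.
|ΔE| = |6.150·10^-27 − 7.330·10^-27| = 1.18·10^-27 J = 7.37·10^-6 meV.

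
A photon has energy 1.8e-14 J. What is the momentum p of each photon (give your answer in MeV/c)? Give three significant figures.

0.112 MeV/c

(c = 2.99792458e8 m/s, 1 eV = 1.602176634e-19 J.)
The photon relation is p = E/c, giving p = 6.004e-23 kg·m/s.
Converting to MeV/c: p = 0.1123 MeV/c ≈ 0.112 MeV/c.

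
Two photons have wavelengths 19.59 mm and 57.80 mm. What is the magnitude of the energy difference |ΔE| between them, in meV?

Using E = hc/λ: E₁ = 1.0140e-23 J, E₂ = 3.4368e-24 J.
|ΔE| = |1.0140e-23 − 3.4368e-24| = 6.70e-24 J = 0.0418 meV.

0.0418 meV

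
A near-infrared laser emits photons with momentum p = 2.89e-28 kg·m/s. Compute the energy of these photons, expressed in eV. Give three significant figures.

Take c = 2.99792458e8 m/s, 1 eV = 1.602176634e-19 J.
Since E = pc for a photon, E = 8.664e-20 J.
Converting to eV: E = 0.5408 eV ≈ 0.541 eV.

0.541 eV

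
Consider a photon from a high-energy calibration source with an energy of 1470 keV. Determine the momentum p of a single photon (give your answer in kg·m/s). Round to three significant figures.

Convert to SI: E = 1470 keV = 2.3552 × 10^-13 J.
Apply p = E/c: p = 7.856 × 10^-22 kg·m/s.
So p ≈ 7.86 × 10^-22 kg·m/s.

7.86 × 10^-22 kg·m/s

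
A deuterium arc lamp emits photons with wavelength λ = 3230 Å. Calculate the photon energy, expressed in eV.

Take h = 6.62607015 × 10^-34 J·s, c = 2.99792458 × 10^8 m/s, 1 eV = 1.602176634 × 10^-19 J.
In SI units: λ = 3230 Å = 3.23 × 10^-7 m.
For a photon E = hc/λ, so E = 6.150 × 10^-19 J.
Converting to eV: E = 3.839 eV ≈ 3.84 eV.

3.84 eV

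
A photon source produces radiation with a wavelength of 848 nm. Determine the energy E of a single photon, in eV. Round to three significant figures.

Take h = 6.62607015e-34 J·s, c = 2.99792458e8 m/s, 1 eV = 1.602176634e-19 J.
In SI units: λ = 848 nm = 8.48e-7 m.
Since E = hc/λ for a photon, E = 2.343e-19 J.
Converting to eV: E = 1.462 eV ≈ 1.46 eV.

1.46 eV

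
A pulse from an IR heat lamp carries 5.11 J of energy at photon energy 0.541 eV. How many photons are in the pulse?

5.90 × 10^19 photons

Per-photon energy: E = 8.668 × 10^-20 J (from energy = 0.541 eV).
N = E_total / E_photon = 5.11 J / 8.668 × 10^-20 J = 5.90 × 10^19.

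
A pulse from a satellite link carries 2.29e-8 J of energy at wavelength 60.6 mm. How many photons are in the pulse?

6.99e15 photons

Per-photon energy: E = 3.278e-24 J (from wavelength = 60.6 mm).
N = E_total / E_photon = 2.29e-8 J / 3.278e-24 J = 6.99e15.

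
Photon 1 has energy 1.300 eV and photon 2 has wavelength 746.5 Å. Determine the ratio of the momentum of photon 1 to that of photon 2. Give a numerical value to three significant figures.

p_1 = 6.948e-28 kg·m/s (from energy = 1.300 eV, via p = E/c).
p_2 = 8.876e-27 kg·m/s (from wavelength = 746.5 Å, via p = h/λ).
Ratio = 6.948e-28 / 8.876e-27 = 0.0783.

0.0783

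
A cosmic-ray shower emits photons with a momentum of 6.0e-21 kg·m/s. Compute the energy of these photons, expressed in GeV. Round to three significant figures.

0.0112 GeV

Use c = 2.99792458e8 m/s, 1 eV = 1.602176634e-19 J.
Apply E = pc: E = 1.799e-12 J.
Converting to GeV: E = 0.01123 GeV ≈ 0.0112 GeV.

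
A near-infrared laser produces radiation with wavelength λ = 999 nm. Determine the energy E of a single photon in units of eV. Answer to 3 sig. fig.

1.24 eV

(h = 6.62607015 × 10^-34 J·s, c = 2.99792458 × 10^8 m/s, 1 eV = 1.602176634 × 10^-19 J.)
First convert: λ = 999 nm = 9.99 × 10^-7 m.
Since E = hc/λ for a photon, E = 1.988 × 10^-19 J.
Converting to eV: E = 1.241 eV ≈ 1.24 eV.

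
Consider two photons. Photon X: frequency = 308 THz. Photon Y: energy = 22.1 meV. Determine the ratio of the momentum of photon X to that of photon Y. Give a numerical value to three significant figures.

p_X = 6.807e-28 kg·m/s (from frequency = 308 THz, via p = hf/c).
p_Y = 1.181e-29 kg·m/s (from energy = 22.1 meV, via p = E/c).
Ratio = 6.807e-28 / 1.181e-29 = 57.6.

57.6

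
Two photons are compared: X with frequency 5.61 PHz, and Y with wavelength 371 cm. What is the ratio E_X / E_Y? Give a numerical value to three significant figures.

6.94e7

E_X = 3.717e-18 J (from frequency = 5.61 PHz, via E = hf).
E_Y = 5.354e-26 J (from wavelength = 371 cm, via E = hc/λ).
Ratio = 3.717e-18 / 5.354e-26 = 6.94e7.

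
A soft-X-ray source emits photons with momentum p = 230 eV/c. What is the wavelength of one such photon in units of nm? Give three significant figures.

Take h = 6.62607015 × 10^-34 J·s, c = 2.99792458 × 10^8 m/s, 1 eV = 1.602176634 × 10^-19 J.
In SI units: p = 230 eV/c = 1.2292 × 10^-25 kg·m/s.
The photon relation is λ = h/p, giving λ = 5.391 × 10^-9 m.
Converting to nm: λ = 5.391 nm ≈ 5.39 nm.

5.39 nm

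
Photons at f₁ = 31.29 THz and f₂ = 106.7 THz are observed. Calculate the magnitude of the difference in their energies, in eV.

Using E = hf: E₁ = 2.0733·10^-20 J, E₂ = 7.0700·10^-20 J.
|ΔE| = |2.0733·10^-20 − 7.0700·10^-20| = 5.00·10^-20 J = 0.312 eV.

0.312 eV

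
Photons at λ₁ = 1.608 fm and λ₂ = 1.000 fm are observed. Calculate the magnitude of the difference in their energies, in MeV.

469 MeV

Using E = hc/λ: E₁ = 1.2354e-10 J, E₂ = 1.9864e-10 J.
|ΔE| = |1.2354e-10 − 1.9864e-10| = 7.51e-11 J = 469 MeV.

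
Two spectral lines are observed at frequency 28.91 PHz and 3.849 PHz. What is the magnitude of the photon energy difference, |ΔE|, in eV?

Using E = hf: E₁ = 1.9156 × 10^-17 J, E₂ = 2.5504 × 10^-18 J.
|ΔE| = |1.9156 × 10^-17 − 2.5504 × 10^-18| = 1.66 × 10^-17 J = 104 eV.

104 eV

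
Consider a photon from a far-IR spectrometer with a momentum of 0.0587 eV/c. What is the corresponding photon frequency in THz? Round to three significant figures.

14.2 THz

(h = 6.62607015e-34 J·s, c = 2.99792458e8 m/s, 1 eV = 1.602176634e-19 J.)
First convert: p = 0.0587 eV/c = 3.1371e-29 kg·m/s.
For a photon f = pc/h, so f = 1.419e13 Hz.
Converting to THz: f = 14.19 THz ≈ 14.2 THz.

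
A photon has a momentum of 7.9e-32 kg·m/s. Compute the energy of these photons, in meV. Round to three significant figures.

0.148 meV

(c = 2.99792458e8 m/s, 1 eV = 1.602176634e-19 J.)
Since E = pc for a photon, E = 2.368e-23 J.
Converting to meV: E = 0.1478 meV ≈ 0.148 meV.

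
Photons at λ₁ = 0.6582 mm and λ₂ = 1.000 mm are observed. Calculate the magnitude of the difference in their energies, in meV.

Using E = hc/λ: E₁ = 3.0180 × 10^-22 J, E₂ = 1.9864 × 10^-22 J.
|ΔE| = |3.0180 × 10^-22 − 1.9864 × 10^-22| = 1.03 × 10^-22 J = 0.644 meV.

0.644 meV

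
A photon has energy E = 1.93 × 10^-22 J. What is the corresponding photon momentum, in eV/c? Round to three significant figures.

1.20 × 10^-3 eV/c

Since p = E/c for a photon, p = 6.438 × 10^-31 kg·m/s.
Converting to eV/c: p = 0.001205 eV/c ≈ 1.20 × 10^-3 eV/c.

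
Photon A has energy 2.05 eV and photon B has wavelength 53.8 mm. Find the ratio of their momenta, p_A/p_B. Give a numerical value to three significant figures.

8.90·10^4

p_A = 1.096·10^-27 kg·m/s (from energy = 2.05 eV, via p = E/c).
p_B = 1.232·10^-32 kg·m/s (from wavelength = 53.8 mm, via p = h/λ).
Ratio = 1.096·10^-27 / 1.232·10^-32 = 8.90·10^4.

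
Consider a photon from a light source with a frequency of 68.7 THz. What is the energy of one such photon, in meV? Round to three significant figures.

284 meV

Use h = 6.62607015e-34 J·s, 1 eV = 1.602176634e-19 J.
First convert: f = 68.7 THz = 6.87e13 Hz.
The photon relation is E = hf, giving E = 4.552e-20 J.
Converting to meV: E = 284.1 meV ≈ 284 meV.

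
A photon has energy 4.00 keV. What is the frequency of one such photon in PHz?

Convert to SI: E = 4.00 keV = 6.4087e-16 J.
Since f = E/h for a photon, f = 9.672e17 Hz.
Converting to PHz: f = 967.2 PHz ≈ 967 PHz.

967 PHz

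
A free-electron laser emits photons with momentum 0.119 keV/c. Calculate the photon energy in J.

Convert to SI: p = 0.119 keV/c = 6.3597 × 10^-26 kg·m/s.
Since E = pc for a photon, E = 1.907 × 10^-17 J.
So E ≈ 1.91 × 10^-17 J.

1.91 × 10^-17 J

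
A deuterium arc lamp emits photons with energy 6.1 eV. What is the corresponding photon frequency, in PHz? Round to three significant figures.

1.47 PHz

(h = 6.62607015e-34 J·s, 1 eV = 1.602176634e-19 J.)
In SI units: E = 6.1 eV = 9.7733e-19 J.
Apply f = E/h: f = 1.475e15 Hz.
Converting to PHz: f = 1.475 PHz ≈ 1.47 PHz.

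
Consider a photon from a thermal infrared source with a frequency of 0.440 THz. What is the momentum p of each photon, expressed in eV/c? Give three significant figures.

Convert to SI: f = 0.440 THz = 4.40 × 10^11 Hz.
For a photon p = hf/c, so p = 9.725 × 10^-31 kg·m/s.
Converting to eV/c: p = 0.001820 eV/c ≈ 1.82 × 10^-3 eV/c.

1.82 × 10^-3 eV/c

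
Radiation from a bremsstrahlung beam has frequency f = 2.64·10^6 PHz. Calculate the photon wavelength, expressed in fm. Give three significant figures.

114 fm

Convert to SI: f = 2.64·10^6 PHz = 2.64·10^21 Hz.
For a photon λ = c/f, so λ = 1.136·10^-13 m.
Converting to fm: λ = 113.6 fm ≈ 114 fm.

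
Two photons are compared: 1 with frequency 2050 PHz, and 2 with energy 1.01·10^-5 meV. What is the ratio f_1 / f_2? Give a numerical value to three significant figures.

8.39·10^11

f_1 = 2.050·10^18 Hz (from frequency = 2050 PHz, via f given directly).
f_2 = 2.442·10^6 Hz (from energy = 1.01·10^-5 meV, via f = E/h).
Ratio = 2.050·10^18 / 2.442·10^6 = 8.39·10^11.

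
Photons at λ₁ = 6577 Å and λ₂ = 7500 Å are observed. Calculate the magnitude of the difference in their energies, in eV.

0.232 eV

Using E = hc/λ: E₁ = 3.0203 × 10^-19 J, E₂ = 2.6486 × 10^-19 J.
|ΔE| = |3.0203 × 10^-19 − 2.6486 × 10^-19| = 3.72 × 10^-20 J = 0.232 eV.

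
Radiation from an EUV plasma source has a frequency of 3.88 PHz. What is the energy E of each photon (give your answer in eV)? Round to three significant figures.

(h = 6.62607015 × 10^-34 J·s, 1 eV = 1.602176634 × 10^-19 J.)
Convert to SI: f = 3.88 PHz = 3.88 × 10^15 Hz.
The photon relation is E = hf, giving E = 2.571 × 10^-18 J.
Converting to eV: E = 16.05 eV ≈ 16.0 eV.

16.0 eV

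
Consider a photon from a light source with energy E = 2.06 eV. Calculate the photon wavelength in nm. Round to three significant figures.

602 nm

In SI units: E = 2.06 eV = 3.3005 × 10^-19 J.
Since λ = hc/E for a photon, λ = 6.019 × 10^-7 m.
Converting to nm: λ = 601.9 nm ≈ 602 nm.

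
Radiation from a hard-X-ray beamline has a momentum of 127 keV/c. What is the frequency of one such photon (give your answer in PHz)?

Take h = 6.62607015e-34 J·s, c = 2.99792458e8 m/s, 1 eV = 1.602176634e-19 J.
In SI units: p = 127 keV/c = 6.7872e-23 kg·m/s.
Since f = pc/h for a photon, f = 3.071e19 Hz.
Converting to PHz: f = 30710 PHz ≈ 3.07e4 PHz.

3.07e4 PHz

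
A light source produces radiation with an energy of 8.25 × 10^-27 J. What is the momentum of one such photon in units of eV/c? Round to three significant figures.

5.15 × 10^-8 eV/c

Since p = E/c for a photon, p = 2.752 × 10^-35 kg·m/s.
Converting to eV/c: p = 5.149 × 10^-8 eV/c ≈ 5.15 × 10^-8 eV/c.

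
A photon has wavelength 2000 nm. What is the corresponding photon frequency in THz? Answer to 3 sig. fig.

150 THz

In SI units: λ = 2000 nm = 2.0e-6 m.
For a photon f = c/λ, so f = 1.499e14 Hz.
Converting to THz: f = 149.9 THz ≈ 150 THz.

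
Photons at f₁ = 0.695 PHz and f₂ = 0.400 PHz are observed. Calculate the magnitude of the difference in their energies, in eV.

1.22 eV

Using E = hf: E₁ = 4.605 × 10^-19 J, E₂ = 2.650 × 10^-19 J.
|ΔE| = |4.605 × 10^-19 − 2.650 × 10^-19| = 1.95 × 10^-19 J = 1.22 eV.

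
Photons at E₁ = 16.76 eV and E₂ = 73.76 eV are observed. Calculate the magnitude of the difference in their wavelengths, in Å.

Using λ = hc/E: λ₁ = 7.3976e-8 m, λ₂ = 1.6809e-8 m.
|Δλ| = |7.3976e-8 − 1.6809e-8| = 5.72e-8 m = 572 Å.

572 Å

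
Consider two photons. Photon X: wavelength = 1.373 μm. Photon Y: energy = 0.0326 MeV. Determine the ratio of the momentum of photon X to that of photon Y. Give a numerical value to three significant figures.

p_X = 4.826 × 10^-28 kg·m/s (from wavelength = 1.373 μm, via p = h/λ).
p_Y = 1.742 × 10^-23 kg·m/s (from energy = 0.0326 MeV, via p = E/c).
Ratio = 4.826 × 10^-28 / 1.742 × 10^-23 = 2.77 × 10^-5.

2.77 × 10^-5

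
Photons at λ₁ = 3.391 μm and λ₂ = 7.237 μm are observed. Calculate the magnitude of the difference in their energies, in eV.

0.194 eV

Using E = hc/λ: E₁ = 5.8580e-20 J, E₂ = 2.7448e-20 J.
|ΔE| = |5.8580e-20 − 2.7448e-20| = 3.11e-20 J = 0.194 eV.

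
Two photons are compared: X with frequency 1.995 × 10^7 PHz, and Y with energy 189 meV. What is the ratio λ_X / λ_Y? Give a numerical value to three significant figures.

2.29 × 10^-9

λ_X = 1.503 × 10^-14 m (from frequency = 1.995 × 10^7 PHz, via λ = c/f).
λ_Y = 6.560 × 10^-6 m (from energy = 189 meV, via λ = hc/E).
Ratio = 1.503 × 10^-14 / 6.560 × 10^-6 = 2.29 × 10^-9.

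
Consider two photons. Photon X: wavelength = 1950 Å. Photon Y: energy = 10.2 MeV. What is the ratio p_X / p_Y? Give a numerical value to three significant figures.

p_X = 3.398e-27 kg·m/s (from wavelength = 1950 Å, via p = h/λ).
p_Y = 5.451e-21 kg·m/s (from energy = 10.2 MeV, via p = E/c).
Ratio = 3.398e-27 / 5.451e-21 = 6.23e-7.

6.23e-7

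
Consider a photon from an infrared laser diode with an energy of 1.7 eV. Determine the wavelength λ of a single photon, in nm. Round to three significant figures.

729 nm

(h = 6.62607015·10^-34 J·s, c = 2.99792458·10^8 m/s, 1 eV = 1.602176634·10^-19 J.)
First convert: E = 1.7 eV = 2.7237·10^-19 J.
Since λ = hc/E for a photon, λ = 7.293·10^-7 m.
Converting to nm: λ = 729.3 nm ≈ 729 nm.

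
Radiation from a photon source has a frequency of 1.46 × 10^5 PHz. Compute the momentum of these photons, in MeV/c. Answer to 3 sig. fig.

0.604 MeV/c

Use h = 6.62607015 × 10^-34 J·s, c = 2.99792458 × 10^8 m/s, 1 eV = 1.602176634 × 10^-19 J.
In SI units: f = 1.46 × 10^5 PHz = 1.46 × 10^20 Hz.
For a photon p = hf/c, so p = 3.227 × 10^-22 kg·m/s.
Converting to MeV/c: p = 0.6038 MeV/c ≈ 0.604 MeV/c.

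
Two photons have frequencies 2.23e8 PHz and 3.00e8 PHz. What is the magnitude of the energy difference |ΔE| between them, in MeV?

Using E = hf: E₁ = 1.478e-10 J, E₂ = 1.988e-10 J.
|ΔE| = |1.478e-10 − 1.988e-10| = 5.10e-11 J = 318 MeV.

318 MeV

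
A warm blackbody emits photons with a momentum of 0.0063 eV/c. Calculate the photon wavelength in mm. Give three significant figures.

0.197 mm

(h = 6.62607015e-34 J·s, c = 2.99792458e8 m/s, 1 eV = 1.602176634e-19 J.)
In SI units: p = 0.0063 eV/c = 3.3669e-30 kg·m/s.
For a photon λ = h/p, so λ = 1.968e-4 m.
Converting to mm: λ = 0.1968 mm ≈ 0.197 mm.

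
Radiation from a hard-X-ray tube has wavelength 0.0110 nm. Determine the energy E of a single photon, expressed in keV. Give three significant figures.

In SI units: λ = 0.0110 nm = 1.10 × 10^-11 m.
Apply E = hc/λ: E = 1.806 × 10^-14 J.
Converting to keV: E = 112.7 keV ≈ 113 keV.

113 keV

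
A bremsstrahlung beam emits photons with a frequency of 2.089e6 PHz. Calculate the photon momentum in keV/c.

8640 keV/c

Take h = 6.62607015e-34 J·s, c = 2.99792458e8 m/s, 1 eV = 1.602176634e-19 J.
Convert to SI: f = 2.089e6 PHz = 2.089e21 Hz.
For a photon p = hf/c, so p = 4.617e-21 kg·m/s.
Converting to keV/c: p = 8639 keV/c ≈ 8640 keV/c.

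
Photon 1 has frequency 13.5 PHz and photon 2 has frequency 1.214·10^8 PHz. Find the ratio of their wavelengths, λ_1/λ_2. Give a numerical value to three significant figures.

λ_1 = 2.221·10^-8 m (from frequency = 13.5 PHz, via λ = c/f).
λ_2 = 2.469·10^-15 m (from frequency = 1.214·10^8 PHz, via λ = c/f).
Ratio = 2.221·10^-8 / 2.469·10^-15 = 8.99·10^6.

8.99·10^6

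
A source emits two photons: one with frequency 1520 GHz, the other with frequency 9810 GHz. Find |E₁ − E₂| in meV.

Using E = hf: E₁ = 1.007e-21 J, E₂ = 6.500e-21 J.
|ΔE| = |1.007e-21 − 6.500e-21| = 5.49e-21 J = 34.3 meV.

34.3 meV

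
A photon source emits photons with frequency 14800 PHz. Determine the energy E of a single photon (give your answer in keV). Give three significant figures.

First convert: f = 14800 PHz = 1.48 × 10^19 Hz.
For a photon E = hf, so E = 9.807 × 10^-15 J.
Converting to keV: E = 61.21 keV ≈ 61.2 keV.

61.2 keV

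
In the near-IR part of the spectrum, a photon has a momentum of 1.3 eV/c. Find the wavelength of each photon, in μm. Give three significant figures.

0.954 μm

(h = 6.62607015 × 10^-34 J·s, c = 2.99792458 × 10^8 m/s, 1 eV = 1.602176634 × 10^-19 J.)
Convert to SI: p = 1.3 eV/c = 6.9476 × 10^-28 kg·m/s.
Since λ = h/p for a photon, λ = 9.537 × 10^-7 m.
Converting to μm: λ = 0.9537 μm ≈ 0.954 μm.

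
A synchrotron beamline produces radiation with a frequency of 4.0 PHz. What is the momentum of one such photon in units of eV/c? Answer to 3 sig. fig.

16.5 eV/c

Use h = 6.62607015·10^-34 J·s, c = 2.99792458·10^8 m/s, 1 eV = 1.602176634·10^-19 J.
In SI units: f = 4.0 PHz = 4.0·10^15 Hz.
Apply p = hf/c: p = 8.841·10^-27 kg·m/s.
Converting to eV/c: p = 16.54 eV/c ≈ 16.5 eV/c.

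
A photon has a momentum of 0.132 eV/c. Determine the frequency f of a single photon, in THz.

31.9 THz

In SI units: p = 0.132 eV/c = 7.0545 × 10^-29 kg·m/s.
The photon relation is f = pc/h, giving f = 3.192 × 10^13 Hz.
Converting to THz: f = 31.92 THz ≈ 31.9 THz.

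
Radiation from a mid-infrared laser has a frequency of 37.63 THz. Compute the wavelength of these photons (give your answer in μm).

Take c = 2.99792458e8 m/s.
First convert: f = 37.63 THz = 3.763e13 Hz.
The photon relation is λ = c/f, giving λ = 7.967e-6 m.
Converting to μm: λ = 7.967 μm ≈ 7.97 μm.

7.97 μm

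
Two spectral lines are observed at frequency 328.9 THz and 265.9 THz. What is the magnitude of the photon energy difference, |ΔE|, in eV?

0.261 eV

Using E = hf: E₁ = 2.1793 × 10^-19 J, E₂ = 1.7619 × 10^-19 J.
|ΔE| = |2.1793 × 10^-19 − 1.7619 × 10^-19| = 4.17 × 10^-20 J = 0.261 eV.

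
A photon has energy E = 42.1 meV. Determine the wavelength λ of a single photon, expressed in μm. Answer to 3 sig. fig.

29.4 μm

In SI units: E = 42.1 meV = 6.7452e-21 J.
Since λ = hc/E for a photon, λ = 2.945e-5 m.
Converting to μm: λ = 29.45 μm ≈ 29.4 μm.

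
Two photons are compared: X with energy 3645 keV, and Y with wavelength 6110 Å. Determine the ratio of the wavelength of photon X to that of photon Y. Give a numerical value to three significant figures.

5.57 × 10^-7

λ_X = 3.401 × 10^-13 m (from energy = 3645 keV, via λ = hc/E).
λ_Y = 6.110 × 10^-7 m (from wavelength = 6110 Å, via λ given directly).
Ratio = 3.401 × 10^-13 / 6.110 × 10^-7 = 5.57 × 10^-7.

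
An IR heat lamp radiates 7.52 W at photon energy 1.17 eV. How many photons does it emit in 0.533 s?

Total energy: E_total = P·t = 7.52 × 0.533 = 4.008 J.
Per-photon energy: E = 1.875e-19 J.
N = E_total / E_photon = 2.14e19.

2.14e19 photons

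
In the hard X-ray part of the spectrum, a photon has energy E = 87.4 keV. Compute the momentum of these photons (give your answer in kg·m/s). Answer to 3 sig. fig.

4.67e-23 kg·m/s

Convert to SI: E = 87.4 keV = 1.4003e-14 J.
For a photon p = E/c, so p = 4.671e-23 kg·m/s.
So p ≈ 4.67e-23 kg·m/s.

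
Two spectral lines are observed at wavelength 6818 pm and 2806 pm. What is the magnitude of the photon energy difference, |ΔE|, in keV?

Using E = hc/λ: E₁ = 2.9135e-17 J, E₂ = 7.0793e-17 J.
|ΔE| = |2.9135e-17 − 7.0793e-17| = 4.17e-17 J = 0.260 keV.

0.260 keV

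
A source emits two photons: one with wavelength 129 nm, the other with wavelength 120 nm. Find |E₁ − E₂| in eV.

Using E = hc/λ: E₁ = 1.540 × 10^-18 J, E₂ = 1.655 × 10^-18 J.
|ΔE| = |1.540 × 10^-18 − 1.655 × 10^-18| = 1.15 × 10^-19 J = 0.721 eV.

0.721 eV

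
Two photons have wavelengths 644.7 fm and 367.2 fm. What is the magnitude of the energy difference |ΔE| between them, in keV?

1450 keV

Using E = hc/λ: E₁ = 3.0812e-13 J, E₂ = 5.4097e-13 J.
|ΔE| = |3.0812e-13 − 5.4097e-13| = 2.33e-13 J = 1450 keV.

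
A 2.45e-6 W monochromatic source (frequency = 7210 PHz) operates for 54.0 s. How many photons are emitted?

Total energy: E_total = P·t = 2.45e-6 × 54.0 = 1.323e-4 J.
Per-photon energy: E = 4.777e-15 J.
N = E_total / E_photon = 2.77e10.

2.77e10 photons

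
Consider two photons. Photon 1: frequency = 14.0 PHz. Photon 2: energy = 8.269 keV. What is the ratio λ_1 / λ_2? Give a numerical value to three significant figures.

143

λ_1 = 2.141 × 10^-8 m (from frequency = 14.0 PHz, via λ = c/f).
λ_2 = 1.499 × 10^-10 m (from energy = 8.269 keV, via λ = hc/E).
Ratio = 2.141 × 10^-8 / 1.499 × 10^-10 = 143.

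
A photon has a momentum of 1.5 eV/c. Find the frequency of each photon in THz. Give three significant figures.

363 THz

Take h = 6.62607015e-34 J·s, c = 2.99792458e8 m/s, 1 eV = 1.602176634e-19 J.
In SI units: p = 1.5 eV/c = 8.0164e-28 kg·m/s.
For a photon f = pc/h, so f = 3.627e14 Hz.
Converting to THz: f = 362.7 THz ≈ 363 THz.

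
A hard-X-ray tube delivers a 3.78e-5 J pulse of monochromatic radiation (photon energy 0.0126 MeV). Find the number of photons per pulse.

Per-photon energy: E = 2.019e-15 J (from energy = 0.0126 MeV).
N = E_total / E_photon = 3.78e-5 J / 2.019e-15 J = 1.87e10.

1.87e10 photons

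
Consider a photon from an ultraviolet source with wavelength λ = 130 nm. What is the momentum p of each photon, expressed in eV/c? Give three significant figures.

9.54 eV/c

In SI units: λ = 130 nm = 1.30·10^-7 m.
Since p = h/λ for a photon, p = 5.097·10^-27 kg·m/s.
Converting to eV/c: p = 9.537 eV/c ≈ 9.54 eV/c.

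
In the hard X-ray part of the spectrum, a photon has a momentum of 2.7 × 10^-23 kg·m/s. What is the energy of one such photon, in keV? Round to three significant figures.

The photon relation is E = pc, giving E = 8.094 × 10^-15 J.
Converting to keV: E = 50.52 keV ≈ 50.5 keV.

50.5 keV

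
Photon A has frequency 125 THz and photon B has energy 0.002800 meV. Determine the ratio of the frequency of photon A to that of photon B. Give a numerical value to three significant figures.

f_A = 1.250e14 Hz (from frequency = 125 THz, via f given directly).
f_B = 6.770e8 Hz (from energy = 0.002800 meV, via f = E/h).
Ratio = 1.250e14 / 6.770e8 = 1.85e5.

1.85e5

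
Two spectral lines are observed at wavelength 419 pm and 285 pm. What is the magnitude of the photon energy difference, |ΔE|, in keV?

1.39 keV

Using E = hc/λ: E₁ = 4.741 × 10^-16 J, E₂ = 6.970 × 10^-16 J.
|ΔE| = |4.741 × 10^-16 − 6.970 × 10^-16| = 2.23 × 10^-16 J = 1.39 keV.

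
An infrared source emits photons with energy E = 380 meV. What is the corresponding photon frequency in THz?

(h = 6.62607015 × 10^-34 J·s, 1 eV = 1.602176634 × 10^-19 J.)
Convert to SI: E = 380 meV = 6.0883 × 10^-20 J.
Since f = E/h for a photon, f = 9.188 × 10^13 Hz.
Converting to THz: f = 91.88 THz ≈ 91.9 THz.

91.9 THz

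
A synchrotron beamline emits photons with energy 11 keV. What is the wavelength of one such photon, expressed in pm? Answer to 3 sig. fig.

Use h = 6.62607015 × 10^-34 J·s, c = 2.99792458 × 10^8 m/s, 1 eV = 1.602176634 × 10^-19 J.
In SI units: E = 11 keV = 1.7624 × 10^-15 J.
For a photon λ = hc/E, so λ = 1.127 × 10^-10 m.
Converting to pm: λ = 112.7 pm ≈ 113 pm.

113 pm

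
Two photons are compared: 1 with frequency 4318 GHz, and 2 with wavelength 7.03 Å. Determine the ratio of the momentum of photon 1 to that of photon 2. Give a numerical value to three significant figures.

1.01e-5

p_1 = 9.544e-30 kg·m/s (from frequency = 4318 GHz, via p = hf/c).
p_2 = 9.425e-25 kg·m/s (from wavelength = 7.03 Å, via p = h/λ).
Ratio = 9.544e-30 / 9.425e-25 = 1.01e-5.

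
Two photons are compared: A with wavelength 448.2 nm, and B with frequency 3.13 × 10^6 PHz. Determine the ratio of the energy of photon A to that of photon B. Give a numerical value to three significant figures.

2.14 × 10^-7

E_A = 4.432 × 10^-19 J (from wavelength = 448.2 nm, via E = hc/λ).
E_B = 2.074 × 10^-12 J (from frequency = 3.13 × 10^6 PHz, via E = hf).
Ratio = 4.432 × 10^-19 / 2.074 × 10^-12 = 2.14 × 10^-7.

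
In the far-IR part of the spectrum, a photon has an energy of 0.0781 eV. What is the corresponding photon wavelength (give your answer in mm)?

First convert: E = 0.0781 eV = 1.2513e-20 J.
Since λ = hc/E for a photon, λ = 1.588e-5 m.
Converting to mm: λ = 0.01588 mm ≈ 0.0159 mm.

0.0159 mm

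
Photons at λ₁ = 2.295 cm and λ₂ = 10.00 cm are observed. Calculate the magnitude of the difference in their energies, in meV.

Using E = hc/λ: E₁ = 8.6555 × 10^-24 J, E₂ = 1.9864 × 10^-24 J.
|ΔE| = |8.6555 × 10^-24 − 1.9864 × 10^-24| = 6.67 × 10^-24 J = 0.0416 meV.

0.0416 meV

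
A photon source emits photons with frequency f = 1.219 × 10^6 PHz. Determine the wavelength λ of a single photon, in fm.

246 fm

Take c = 2.99792458 × 10^8 m/s.
Convert to SI: f = 1.219 × 10^6 PHz = 1.219 × 10^21 Hz.
The photon relation is λ = c/f, giving λ = 2.459 × 10^-13 m.
Converting to fm: λ = 245.9 fm ≈ 246 fm.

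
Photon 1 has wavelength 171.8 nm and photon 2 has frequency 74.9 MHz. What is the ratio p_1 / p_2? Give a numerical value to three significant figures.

2.33e7

p_1 = 3.857e-27 kg·m/s (from wavelength = 171.8 nm, via p = h/λ).
p_2 = 1.655e-34 kg·m/s (from frequency = 74.9 MHz, via p = hf/c).
Ratio = 3.857e-27 / 1.655e-34 = 2.33e7.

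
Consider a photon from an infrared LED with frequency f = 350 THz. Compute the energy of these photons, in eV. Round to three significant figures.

1.45 eV

In SI units: f = 350 THz = 3.5e14 Hz.
The photon relation is E = hf, giving E = 2.319e-19 J.
Converting to eV: E = 1.447 eV ≈ 1.45 eV.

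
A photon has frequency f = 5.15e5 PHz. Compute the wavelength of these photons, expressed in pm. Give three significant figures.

(c = 2.99792458e8 m/s.)
Convert to SI: f = 5.15e5 PHz = 5.15e20 Hz.
Since λ = c/f for a photon, λ = 5.821e-13 m.
Converting to pm: λ = 0.5821 pm ≈ 0.582 pm.

0.582 pm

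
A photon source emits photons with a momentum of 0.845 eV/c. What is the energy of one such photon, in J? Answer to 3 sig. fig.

1.35 × 10^-19 J

Take c = 2.99792458 × 10^8 m/s, 1 eV = 1.602176634 × 10^-19 J.
First convert: p = 0.845 eV/c = 4.5159 × 10^-28 kg·m/s.
Since E = pc for a photon, E = 1.354 × 10^-19 J.
So E ≈ 1.35 × 10^-19 J.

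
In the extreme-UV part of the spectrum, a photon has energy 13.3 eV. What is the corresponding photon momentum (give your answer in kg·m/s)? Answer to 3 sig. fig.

In SI units: E = 13.3 eV = 2.1309e-18 J.
Apply p = E/c: p = 7.108e-27 kg·m/s.
So p ≈ 7.11e-27 kg·m/s.

7.11e-27 kg·m/s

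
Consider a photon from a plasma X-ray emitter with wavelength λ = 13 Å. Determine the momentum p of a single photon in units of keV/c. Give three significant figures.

Take h = 6.62607015e-34 J·s, c = 2.99792458e8 m/s, 1 eV = 1.602176634e-19 J.
First convert: λ = 13 Å = 1.3e-9 m.
Since p = h/λ for a photon, p = 5.097e-25 kg·m/s.
Converting to keV/c: p = 0.9537 keV/c ≈ 0.954 keV/c.

0.954 keV/c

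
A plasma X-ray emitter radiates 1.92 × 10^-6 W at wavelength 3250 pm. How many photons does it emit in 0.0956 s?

3.00 × 10^9 photons

Total energy: E_total = P·t = 1.92 × 10^-6 × 0.0956 = 1.836 × 10^-7 J.
Per-photon energy: E = 6.112 × 10^-17 J.
N = E_total / E_photon = 3.00 × 10^9.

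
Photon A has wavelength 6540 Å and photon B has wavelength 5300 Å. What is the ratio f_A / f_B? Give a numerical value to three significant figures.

f_A = 4.584e14 Hz (from wavelength = 6540 Å, via f = c/λ).
f_B = 5.656e14 Hz (from wavelength = 5300 Å, via f = c/λ).
Ratio = 4.584e14 / 5.656e14 = 0.810.

0.810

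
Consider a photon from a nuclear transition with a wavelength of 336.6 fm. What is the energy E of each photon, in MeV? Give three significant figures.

3.68 MeV

(h = 6.62607015e-34 J·s, c = 2.99792458e8 m/s, 1 eV = 1.602176634e-19 J.)
In SI units: λ = 336.6 fm = 3.366e-13 m.
Since E = hc/λ for a photon, E = 5.902e-13 J.
Converting to MeV: E = 3.683 MeV ≈ 3.68 MeV.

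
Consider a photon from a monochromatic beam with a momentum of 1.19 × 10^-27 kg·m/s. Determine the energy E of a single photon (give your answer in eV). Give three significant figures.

2.23 eV

Use c = 2.99792458 × 10^8 m/s, 1 eV = 1.602176634 × 10^-19 J.
Since E = pc for a photon, E = 3.568 × 10^-19 J.
Converting to eV: E = 2.227 eV ≈ 2.23 eV.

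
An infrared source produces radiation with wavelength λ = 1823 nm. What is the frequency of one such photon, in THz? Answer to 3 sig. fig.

(c = 2.99792458·10^8 m/s.)
In SI units: λ = 1823 nm = 1.823·10^-6 m.
For a photon f = c/λ, so f = 1.645·10^14 Hz.
Converting to THz: f = 164.5 THz ≈ 164 THz.

164 THz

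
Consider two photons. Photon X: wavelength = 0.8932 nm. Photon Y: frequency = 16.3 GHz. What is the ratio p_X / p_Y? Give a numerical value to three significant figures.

2.06 × 10^7

p_X = 7.418 × 10^-25 kg·m/s (from wavelength = 0.8932 nm, via p = h/λ).
p_Y = 3.603 × 10^-32 kg·m/s (from frequency = 16.3 GHz, via p = hf/c).
Ratio = 7.418 × 10^-25 / 3.603 × 10^-32 = 2.06 × 10^7.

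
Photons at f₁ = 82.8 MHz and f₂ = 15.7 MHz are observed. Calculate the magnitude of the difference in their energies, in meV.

2.78·10^-4 meV

Using E = hf: E₁ = 5.486·10^-26 J, E₂ = 1.040·10^-26 J.
|ΔE| = |5.486·10^-26 − 1.040·10^-26| = 4.45·10^-26 J = 2.78·10^-4 meV.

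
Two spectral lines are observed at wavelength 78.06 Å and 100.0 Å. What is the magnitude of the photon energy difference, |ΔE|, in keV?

Using E = hc/λ: E₁ = 2.5448e-17 J, E₂ = 1.9864e-17 J.
|ΔE| = |2.5448e-17 − 1.9864e-17| = 5.58e-18 J = 0.0348 keV.

0.0348 keV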